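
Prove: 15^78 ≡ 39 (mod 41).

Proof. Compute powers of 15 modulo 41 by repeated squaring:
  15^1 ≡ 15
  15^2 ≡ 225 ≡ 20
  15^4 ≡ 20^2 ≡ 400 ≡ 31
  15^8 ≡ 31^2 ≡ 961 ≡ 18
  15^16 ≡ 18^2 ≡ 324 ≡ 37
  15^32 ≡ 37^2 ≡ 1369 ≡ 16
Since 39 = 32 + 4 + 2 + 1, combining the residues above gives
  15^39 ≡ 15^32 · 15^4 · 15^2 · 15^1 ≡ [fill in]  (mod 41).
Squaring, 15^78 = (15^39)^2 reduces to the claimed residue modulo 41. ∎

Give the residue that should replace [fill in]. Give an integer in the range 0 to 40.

11

15^32 · 15^4 · 15^2 · 15^1 ≡ 16 · 31 · 20 · 15 = 148800.
148800 mod 41 = 11, so 15^39 ≡ 11 (mod 41).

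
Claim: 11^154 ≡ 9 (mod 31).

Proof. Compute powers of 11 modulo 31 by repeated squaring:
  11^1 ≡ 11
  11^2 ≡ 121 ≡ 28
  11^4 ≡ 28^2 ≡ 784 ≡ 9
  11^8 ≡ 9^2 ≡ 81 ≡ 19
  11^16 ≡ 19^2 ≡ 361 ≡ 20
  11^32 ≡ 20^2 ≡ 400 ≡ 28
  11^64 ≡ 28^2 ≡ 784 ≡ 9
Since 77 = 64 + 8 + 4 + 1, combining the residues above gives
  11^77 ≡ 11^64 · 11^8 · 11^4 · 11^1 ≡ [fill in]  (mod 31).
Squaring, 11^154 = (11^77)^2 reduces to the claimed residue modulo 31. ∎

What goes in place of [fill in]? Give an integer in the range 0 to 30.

3

Multiply the listed residues: 9 · 19 · 9 · 11 = 171 → 1539 → 16929.
Reducing modulo 31: 16929 = 546·31 + 3, so 11^77 ≡ 3.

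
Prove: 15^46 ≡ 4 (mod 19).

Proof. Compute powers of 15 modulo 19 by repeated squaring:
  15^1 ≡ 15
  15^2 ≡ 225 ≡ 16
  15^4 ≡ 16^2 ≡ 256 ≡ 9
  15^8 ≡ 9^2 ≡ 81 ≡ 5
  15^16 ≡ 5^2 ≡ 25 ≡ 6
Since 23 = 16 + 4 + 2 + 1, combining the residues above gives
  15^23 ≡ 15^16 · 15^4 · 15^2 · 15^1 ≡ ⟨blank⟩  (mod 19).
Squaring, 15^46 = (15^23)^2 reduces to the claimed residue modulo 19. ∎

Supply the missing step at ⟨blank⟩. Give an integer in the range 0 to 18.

15^16 · 15^4 · 15^2 · 15^1 ≡ 6 · 9 · 16 · 15 = 12960.
12960 mod 19 = 2, so 15^23 ≡ 2 (mod 19).

2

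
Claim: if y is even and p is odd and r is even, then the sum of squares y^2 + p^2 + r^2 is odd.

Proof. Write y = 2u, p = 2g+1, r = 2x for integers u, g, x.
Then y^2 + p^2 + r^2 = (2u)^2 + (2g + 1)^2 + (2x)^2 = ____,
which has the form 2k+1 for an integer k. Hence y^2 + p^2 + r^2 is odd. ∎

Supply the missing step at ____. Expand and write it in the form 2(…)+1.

(2u)^2 + (2g + 1)^2 + (2x)^2 = 4g^2 + 4g + 4u^2 + 4x^2 + 1
= 2(2g^2 + 2g + 2u^2 + 2x^2) + 1.
Since 2g^2 + 2g + 2u^2 + 2x^2 is an integer, the sum of squares is of the form 2k+1 for an integer k.

2(2g^2 + 2g + 2u^2 + 2x^2) + 1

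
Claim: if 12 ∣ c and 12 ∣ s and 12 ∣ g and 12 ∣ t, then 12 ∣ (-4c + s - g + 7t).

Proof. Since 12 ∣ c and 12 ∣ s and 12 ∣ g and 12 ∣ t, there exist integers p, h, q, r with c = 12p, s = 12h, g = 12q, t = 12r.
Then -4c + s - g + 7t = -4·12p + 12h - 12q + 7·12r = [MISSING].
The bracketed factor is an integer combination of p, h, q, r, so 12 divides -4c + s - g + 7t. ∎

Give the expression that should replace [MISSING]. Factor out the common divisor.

Pull the common 12 out of every term: -4·12p + 12h - 12q + 7·12r = 12(h - 4p - q + 7r).
h - 4p - q + 7r is an integer, which exhibits the divisibility.

12(h - 4p - q + 7r)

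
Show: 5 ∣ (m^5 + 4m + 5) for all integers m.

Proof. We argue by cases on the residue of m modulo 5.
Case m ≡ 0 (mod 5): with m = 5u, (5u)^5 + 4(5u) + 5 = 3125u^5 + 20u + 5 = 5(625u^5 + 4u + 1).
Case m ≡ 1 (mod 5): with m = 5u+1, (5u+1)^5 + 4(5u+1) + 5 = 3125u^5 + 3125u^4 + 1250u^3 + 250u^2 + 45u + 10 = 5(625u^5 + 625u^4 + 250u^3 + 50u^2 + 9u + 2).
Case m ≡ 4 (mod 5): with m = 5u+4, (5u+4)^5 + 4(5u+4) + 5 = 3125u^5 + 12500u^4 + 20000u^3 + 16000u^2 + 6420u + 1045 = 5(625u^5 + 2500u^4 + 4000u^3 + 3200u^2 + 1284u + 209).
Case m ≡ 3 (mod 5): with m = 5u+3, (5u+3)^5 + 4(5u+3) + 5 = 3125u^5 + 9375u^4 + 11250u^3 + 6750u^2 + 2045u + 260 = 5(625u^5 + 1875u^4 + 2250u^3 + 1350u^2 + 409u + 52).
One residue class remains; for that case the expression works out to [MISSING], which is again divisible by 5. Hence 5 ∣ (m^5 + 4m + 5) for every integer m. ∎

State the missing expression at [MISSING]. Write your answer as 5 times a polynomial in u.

5(625u^5 + 1250u^4 + 1000u^3 + 400u^2 + 84u + 9)

The residues treated are {0, 1, 4, 3}, so the missing case is m ≡ 2 (mod 5); write m = 5u+2.
Then (5u+2)^5 + 4(5u+2) + 5 = 3125u^5 + 6250u^4 + 5000u^3 + 2000u^2 + 420u + 45 = 5(625u^5 + 1250u^4 + 1000u^3 + 400u^2 + 84u + 9).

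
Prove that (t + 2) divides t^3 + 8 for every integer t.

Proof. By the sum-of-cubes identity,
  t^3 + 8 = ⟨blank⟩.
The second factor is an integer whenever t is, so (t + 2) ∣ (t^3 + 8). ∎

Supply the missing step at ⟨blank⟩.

Polynomial division of t^3 + 8 by t + 2 leaves remainder 0 and quotient t^2 - 2t + 4.
Hence t^3 + 8 = (t + 2)(t^2 - 2t + 4).

(t + 2)(t^2 - 2t + 4)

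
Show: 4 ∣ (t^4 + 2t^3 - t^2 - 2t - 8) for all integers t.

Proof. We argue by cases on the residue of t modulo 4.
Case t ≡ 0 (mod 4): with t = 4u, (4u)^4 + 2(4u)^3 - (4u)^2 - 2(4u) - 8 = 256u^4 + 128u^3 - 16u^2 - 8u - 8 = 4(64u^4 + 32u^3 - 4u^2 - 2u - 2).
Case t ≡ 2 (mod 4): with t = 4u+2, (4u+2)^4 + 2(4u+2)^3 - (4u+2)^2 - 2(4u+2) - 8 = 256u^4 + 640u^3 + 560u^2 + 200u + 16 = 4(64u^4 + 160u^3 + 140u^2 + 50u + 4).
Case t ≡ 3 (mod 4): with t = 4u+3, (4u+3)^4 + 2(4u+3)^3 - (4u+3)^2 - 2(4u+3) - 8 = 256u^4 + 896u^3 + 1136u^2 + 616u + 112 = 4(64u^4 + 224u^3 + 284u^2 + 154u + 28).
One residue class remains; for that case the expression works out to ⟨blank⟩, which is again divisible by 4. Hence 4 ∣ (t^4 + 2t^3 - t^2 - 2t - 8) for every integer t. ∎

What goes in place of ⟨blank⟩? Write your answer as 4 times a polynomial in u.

4(64u^4 + 96u^3 + 44u^2 + 6u - 2)

The residues treated are {0, 2, 3}, so the missing case is t ≡ 1 (mod 4); write t = 4u+1.
Then (4u+1)^4 + 2(4u+1)^3 - (4u+1)^2 - 2(4u+1) - 8 = 256u^4 + 384u^3 + 176u^2 + 24u - 8 = 4(64u^4 + 96u^3 + 44u^2 + 6u - 2).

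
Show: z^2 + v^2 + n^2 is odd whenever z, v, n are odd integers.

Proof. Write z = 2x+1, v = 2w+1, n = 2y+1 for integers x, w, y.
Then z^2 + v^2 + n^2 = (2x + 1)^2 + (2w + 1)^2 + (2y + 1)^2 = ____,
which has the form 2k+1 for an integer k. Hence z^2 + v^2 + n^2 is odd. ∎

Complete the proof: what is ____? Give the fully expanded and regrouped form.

Expanding: (2x + 1)^2 + (2w + 1)^2 + (2y + 1)^2 = 4w^2 + 4w + 4x^2 + 4x + 4y^2 + 4y + 3.
Every term except the constant is even, so this is 2(2w^2 + 2w + 2x^2 + 2x + 2y^2 + 2y + 1) + 1,
and 2w^2 + 2w + 2x^2 + 2x + 2y^2 + 2y + 1 ∈ ℤ gives the required form.

2(2w^2 + 2w + 2x^2 + 2x + 2y^2 + 2y + 1) + 1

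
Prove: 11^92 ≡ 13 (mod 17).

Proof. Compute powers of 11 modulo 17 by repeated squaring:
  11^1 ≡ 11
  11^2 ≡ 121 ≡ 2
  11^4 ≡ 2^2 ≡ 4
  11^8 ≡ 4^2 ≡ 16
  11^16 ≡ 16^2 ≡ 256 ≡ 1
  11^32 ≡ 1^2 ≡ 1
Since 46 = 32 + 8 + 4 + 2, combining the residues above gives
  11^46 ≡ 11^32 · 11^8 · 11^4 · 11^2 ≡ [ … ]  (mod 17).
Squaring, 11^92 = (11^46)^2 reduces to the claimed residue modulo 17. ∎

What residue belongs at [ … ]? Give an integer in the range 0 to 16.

Multiply the listed residues: 1 · 16 · 4 · 2 = 16 → 64 → 128.
Reducing modulo 17: 128 = 7·17 + 9, so 11^46 ≡ 9.

9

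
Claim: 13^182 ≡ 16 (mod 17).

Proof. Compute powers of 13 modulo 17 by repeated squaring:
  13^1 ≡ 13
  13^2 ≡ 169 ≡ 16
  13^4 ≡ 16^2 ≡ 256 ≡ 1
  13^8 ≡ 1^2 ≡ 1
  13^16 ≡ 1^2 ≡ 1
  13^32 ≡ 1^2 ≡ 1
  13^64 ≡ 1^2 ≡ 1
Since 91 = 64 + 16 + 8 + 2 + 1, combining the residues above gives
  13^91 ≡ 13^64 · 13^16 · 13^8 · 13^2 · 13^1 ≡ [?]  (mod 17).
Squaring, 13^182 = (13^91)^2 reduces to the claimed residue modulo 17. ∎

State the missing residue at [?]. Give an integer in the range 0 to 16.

13^64 · 13^16 · 13^8 · 13^2 · 13^1 ≡ 1 · 1 · 1 · 16 · 13 = 208.
208 mod 17 = 4, so 13^91 ≡ 4 (mod 17).

4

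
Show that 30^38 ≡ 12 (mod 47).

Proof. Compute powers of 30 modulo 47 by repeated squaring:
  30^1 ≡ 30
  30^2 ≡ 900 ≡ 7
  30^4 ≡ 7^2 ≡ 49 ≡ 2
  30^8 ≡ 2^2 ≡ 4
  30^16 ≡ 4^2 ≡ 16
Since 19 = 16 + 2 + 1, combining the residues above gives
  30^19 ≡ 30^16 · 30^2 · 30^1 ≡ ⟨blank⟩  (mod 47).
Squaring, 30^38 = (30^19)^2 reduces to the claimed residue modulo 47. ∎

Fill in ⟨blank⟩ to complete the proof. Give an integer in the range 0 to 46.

30^16 · 30^2 · 30^1 ≡ 16 · 7 · 30 = 3360.
3360 mod 47 = 23, so 30^19 ≡ 23 (mod 47).

23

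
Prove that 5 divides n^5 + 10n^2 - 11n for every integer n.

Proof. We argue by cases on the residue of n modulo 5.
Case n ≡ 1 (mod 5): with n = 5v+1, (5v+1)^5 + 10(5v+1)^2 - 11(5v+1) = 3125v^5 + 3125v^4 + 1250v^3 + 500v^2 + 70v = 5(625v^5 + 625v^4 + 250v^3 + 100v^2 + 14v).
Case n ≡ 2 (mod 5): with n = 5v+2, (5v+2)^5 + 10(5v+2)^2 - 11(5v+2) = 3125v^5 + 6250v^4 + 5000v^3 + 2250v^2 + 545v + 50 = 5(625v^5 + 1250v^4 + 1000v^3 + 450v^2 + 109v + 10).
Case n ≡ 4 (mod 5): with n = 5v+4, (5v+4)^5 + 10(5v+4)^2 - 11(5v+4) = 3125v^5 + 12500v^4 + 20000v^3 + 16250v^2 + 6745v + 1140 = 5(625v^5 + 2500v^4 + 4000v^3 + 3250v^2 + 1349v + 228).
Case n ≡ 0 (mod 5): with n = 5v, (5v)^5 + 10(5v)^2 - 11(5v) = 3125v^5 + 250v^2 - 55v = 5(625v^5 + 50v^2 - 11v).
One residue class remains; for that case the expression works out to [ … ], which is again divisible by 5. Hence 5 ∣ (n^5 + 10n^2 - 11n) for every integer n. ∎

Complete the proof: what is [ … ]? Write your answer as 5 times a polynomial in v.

The residues treated are {1, 2, 4, 0}, so the missing case is n ≡ 3 (mod 5); write n = 5v+3.
Then (5v+3)^5 + 10(5v+3)^2 - 11(5v+3) = 3125v^5 + 9375v^4 + 11250v^3 + 7000v^2 + 2270v + 300 = 5(625v^5 + 1875v^4 + 2250v^3 + 1400v^2 + 454v + 60).

5(625v^5 + 1875v^4 + 2250v^3 + 1400v^2 + 454v + 60)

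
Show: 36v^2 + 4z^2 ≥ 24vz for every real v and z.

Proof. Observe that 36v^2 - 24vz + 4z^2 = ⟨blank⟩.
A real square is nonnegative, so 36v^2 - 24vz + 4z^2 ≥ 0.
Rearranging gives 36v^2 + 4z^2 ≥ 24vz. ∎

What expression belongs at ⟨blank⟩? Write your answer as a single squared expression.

(6v - 2z)^2

The leading and trailing coefficients are 6^2 and 2^2, and 24 = 2·6·2, so the trinomial is (6v - 2z)^2.
Hence 36v^2 - 24vz + 4z^2 ≥ 0.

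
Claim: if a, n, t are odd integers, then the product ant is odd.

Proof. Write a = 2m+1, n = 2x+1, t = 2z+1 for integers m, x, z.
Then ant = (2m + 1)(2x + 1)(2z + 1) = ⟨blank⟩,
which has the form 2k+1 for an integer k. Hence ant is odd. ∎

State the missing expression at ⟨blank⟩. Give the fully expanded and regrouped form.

2(4mxz + 2mx + 2mz + m + 2xz + x + z) + 1

(2m + 1)(2x + 1)(2z + 1) = 8mxz + 4mx + 4mz + 2m + 4xz + 2x + 2z + 1
= 2(4mxz + 2mx + 2mz + m + 2xz + x + z) + 1.
Since 4mxz + 2mx + 2mz + m + 2xz + x + z is an integer, the product is of the form 2k+1 for an integer k.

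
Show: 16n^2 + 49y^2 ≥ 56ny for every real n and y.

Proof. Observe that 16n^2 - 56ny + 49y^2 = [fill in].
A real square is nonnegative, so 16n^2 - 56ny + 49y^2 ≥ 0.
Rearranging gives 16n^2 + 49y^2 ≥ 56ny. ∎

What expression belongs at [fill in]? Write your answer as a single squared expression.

(4n - 7y)^2

16n^2 - 56ny + 49y^2 is a perfect-square trinomial: the outer terms are (4n)^2 and (7y)^2, and the cross term is -2·4n·7y.
So 16n^2 - 56ny + 49y^2 = (4n - 7y)^2 ≥ 0.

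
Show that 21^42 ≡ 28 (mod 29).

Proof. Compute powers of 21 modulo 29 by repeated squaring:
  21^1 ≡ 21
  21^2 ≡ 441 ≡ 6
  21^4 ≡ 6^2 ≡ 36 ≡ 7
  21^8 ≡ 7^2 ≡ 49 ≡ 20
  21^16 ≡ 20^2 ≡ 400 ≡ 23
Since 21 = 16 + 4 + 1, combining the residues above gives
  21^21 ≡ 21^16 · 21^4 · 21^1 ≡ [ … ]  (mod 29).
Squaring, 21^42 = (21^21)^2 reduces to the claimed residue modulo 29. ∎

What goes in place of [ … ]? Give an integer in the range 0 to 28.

Multiply the listed residues: 23 · 7 · 21 = 161 → 3381.
Reducing modulo 29: 3381 = 116·29 + 17, so 21^21 ≡ 17.

17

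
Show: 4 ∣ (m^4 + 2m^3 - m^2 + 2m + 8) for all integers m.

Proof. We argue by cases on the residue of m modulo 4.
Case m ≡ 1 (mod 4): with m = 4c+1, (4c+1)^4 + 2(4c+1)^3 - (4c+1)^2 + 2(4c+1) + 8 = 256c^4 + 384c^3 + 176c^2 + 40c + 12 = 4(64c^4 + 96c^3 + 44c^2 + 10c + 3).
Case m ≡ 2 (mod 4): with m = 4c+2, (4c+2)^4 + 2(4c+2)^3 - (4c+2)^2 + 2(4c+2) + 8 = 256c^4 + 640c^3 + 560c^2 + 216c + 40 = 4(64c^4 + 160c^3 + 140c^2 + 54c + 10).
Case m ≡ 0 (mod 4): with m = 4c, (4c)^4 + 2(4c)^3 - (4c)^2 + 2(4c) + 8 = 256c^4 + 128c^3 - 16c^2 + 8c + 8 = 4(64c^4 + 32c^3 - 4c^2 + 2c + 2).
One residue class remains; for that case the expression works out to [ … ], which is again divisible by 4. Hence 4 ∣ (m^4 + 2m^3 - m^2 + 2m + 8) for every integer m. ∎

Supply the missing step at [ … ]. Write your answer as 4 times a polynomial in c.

4(64c^4 + 224c^3 + 284c^2 + 158c + 35)

Only m ≡ 3 (mod 4) is unaccounted for. Put m = 4c+3:
(4c+3)^4 + 2(4c+3)^3 - (4c+3)^2 + 2(4c+3) + 8 expands to 256c^4 + 896c^3 + 1136c^2 + 632c + 140,
and factoring out 4 leaves 4(64c^4 + 224c^3 + 284c^2 + 158c + 35).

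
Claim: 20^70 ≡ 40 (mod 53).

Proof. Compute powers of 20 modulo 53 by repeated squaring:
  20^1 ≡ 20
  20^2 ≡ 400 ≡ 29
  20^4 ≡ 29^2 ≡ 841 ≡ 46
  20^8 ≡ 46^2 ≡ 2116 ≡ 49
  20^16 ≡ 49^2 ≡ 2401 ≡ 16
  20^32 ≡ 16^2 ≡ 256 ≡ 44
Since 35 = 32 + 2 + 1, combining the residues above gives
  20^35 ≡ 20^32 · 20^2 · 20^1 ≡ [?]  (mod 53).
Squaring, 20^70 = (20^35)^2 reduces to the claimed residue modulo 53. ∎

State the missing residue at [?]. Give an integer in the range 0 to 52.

20^32 · 20^2 · 20^1 ≡ 44 · 29 · 20 = 25520.
25520 mod 53 = 27, so 20^35 ≡ 27 (mod 53).

27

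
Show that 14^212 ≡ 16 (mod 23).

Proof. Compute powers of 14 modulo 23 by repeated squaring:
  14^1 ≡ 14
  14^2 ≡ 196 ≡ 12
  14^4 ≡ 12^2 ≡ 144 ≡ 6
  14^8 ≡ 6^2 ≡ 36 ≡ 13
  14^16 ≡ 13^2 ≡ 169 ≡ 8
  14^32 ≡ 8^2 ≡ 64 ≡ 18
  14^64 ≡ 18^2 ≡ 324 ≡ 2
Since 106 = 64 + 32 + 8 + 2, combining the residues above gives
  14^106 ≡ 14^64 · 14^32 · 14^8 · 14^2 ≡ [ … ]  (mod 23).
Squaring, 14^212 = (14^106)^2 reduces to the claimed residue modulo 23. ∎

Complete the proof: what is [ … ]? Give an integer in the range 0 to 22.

4

Multiply the listed residues: 2 · 18 · 13 · 12 = 36 → 468 → 5616.
Reducing modulo 23: 5616 = 244·23 + 4, so 14^106 ≡ 4.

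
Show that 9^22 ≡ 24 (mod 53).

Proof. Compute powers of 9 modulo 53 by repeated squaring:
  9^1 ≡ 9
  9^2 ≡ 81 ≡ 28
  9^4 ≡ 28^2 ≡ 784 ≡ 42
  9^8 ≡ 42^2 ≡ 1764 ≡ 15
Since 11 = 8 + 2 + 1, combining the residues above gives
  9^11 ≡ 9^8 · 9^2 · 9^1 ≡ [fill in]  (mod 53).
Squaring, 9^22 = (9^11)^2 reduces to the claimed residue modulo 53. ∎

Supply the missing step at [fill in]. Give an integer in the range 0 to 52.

Multiply the listed residues: 15 · 28 · 9 = 420 → 3780.
Reducing modulo 53: 3780 = 71·53 + 17, so 9^11 ≡ 17.

17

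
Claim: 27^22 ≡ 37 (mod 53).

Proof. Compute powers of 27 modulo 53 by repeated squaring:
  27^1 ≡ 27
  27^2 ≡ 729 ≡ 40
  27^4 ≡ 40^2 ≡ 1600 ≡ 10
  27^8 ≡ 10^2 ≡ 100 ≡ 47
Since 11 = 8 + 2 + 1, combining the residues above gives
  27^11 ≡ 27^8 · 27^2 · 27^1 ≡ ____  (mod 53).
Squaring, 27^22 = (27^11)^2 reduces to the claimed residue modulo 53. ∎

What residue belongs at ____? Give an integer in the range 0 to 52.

39

Multiply the listed residues: 47 · 40 · 27 = 1880 → 50760.
Reducing modulo 53: 50760 = 957·53 + 39, so 27^11 ≡ 39.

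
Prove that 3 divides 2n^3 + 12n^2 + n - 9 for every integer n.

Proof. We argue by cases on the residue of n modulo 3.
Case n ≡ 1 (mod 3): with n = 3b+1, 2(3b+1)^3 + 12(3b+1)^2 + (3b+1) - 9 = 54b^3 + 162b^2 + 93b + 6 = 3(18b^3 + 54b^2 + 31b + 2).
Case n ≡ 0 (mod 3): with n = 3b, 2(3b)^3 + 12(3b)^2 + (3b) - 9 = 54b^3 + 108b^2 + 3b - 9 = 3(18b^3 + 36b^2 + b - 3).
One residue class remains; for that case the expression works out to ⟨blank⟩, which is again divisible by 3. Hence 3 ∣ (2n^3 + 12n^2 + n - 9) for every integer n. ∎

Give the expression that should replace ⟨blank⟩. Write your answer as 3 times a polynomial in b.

The residues treated are {1, 0}, so the missing case is n ≡ 2 (mod 3); write n = 3b+2.
Then 2(3b+2)^3 + 12(3b+2)^2 + (3b+2) - 9 = 54b^3 + 216b^2 + 219b + 57 = 3(18b^3 + 72b^2 + 73b + 19).

3(18b^3 + 72b^2 + 73b + 19)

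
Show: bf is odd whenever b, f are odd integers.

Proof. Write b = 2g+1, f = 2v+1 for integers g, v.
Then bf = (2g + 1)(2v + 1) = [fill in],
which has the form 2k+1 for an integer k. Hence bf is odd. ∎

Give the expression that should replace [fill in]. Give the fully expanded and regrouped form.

2(2gv + g + v) + 1

(2g + 1)(2v + 1) = 4gv + 2g + 2v + 1
= 2(2gv + g + v) + 1.
Since 2gv + g + v is an integer, the product is of the form 2k+1 for an integer k.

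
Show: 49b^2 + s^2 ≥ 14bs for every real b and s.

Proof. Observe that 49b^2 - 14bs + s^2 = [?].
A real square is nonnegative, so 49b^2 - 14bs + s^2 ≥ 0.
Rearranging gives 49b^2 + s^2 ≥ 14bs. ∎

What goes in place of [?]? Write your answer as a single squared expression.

(7b - s)^2

The leading and trailing coefficients are 7^2 and 1^2, and 14 = 2·7·1, so the trinomial is (7b - s)^2.
Hence 49b^2 - 14bs + s^2 ≥ 0.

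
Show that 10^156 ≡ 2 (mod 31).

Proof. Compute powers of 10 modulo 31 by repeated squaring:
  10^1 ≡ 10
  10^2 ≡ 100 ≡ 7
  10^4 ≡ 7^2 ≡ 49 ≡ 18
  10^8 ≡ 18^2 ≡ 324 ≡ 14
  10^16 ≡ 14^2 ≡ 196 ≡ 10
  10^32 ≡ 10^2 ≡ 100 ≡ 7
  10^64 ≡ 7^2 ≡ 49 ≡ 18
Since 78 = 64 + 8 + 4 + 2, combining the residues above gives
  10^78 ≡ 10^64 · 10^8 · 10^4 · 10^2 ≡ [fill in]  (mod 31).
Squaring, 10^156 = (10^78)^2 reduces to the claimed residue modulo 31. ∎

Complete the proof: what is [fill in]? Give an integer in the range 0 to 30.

8

Multiply the listed residues: 18 · 14 · 18 · 7 = 252 → 4536 → 31752.
Reducing modulo 31: 31752 = 1024·31 + 8, so 10^78 ≡ 8.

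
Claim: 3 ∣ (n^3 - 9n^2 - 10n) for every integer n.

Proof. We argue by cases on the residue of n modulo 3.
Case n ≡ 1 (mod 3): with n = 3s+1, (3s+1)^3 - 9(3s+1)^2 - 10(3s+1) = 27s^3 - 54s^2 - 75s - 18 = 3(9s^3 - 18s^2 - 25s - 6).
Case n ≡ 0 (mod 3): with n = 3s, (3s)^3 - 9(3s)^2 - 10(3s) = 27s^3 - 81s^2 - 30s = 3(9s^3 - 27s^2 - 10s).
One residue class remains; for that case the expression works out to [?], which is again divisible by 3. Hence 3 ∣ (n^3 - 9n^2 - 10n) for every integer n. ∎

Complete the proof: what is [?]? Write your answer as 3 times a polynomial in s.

The residues treated are {1, 0}, so the missing case is n ≡ 2 (mod 3); write n = 3s+2.
Then (3s+2)^3 - 9(3s+2)^2 - 10(3s+2) = 27s^3 - 27s^2 - 102s - 48 = 3(9s^3 - 9s^2 - 34s - 16).

3(9s^3 - 9s^2 - 34s - 16)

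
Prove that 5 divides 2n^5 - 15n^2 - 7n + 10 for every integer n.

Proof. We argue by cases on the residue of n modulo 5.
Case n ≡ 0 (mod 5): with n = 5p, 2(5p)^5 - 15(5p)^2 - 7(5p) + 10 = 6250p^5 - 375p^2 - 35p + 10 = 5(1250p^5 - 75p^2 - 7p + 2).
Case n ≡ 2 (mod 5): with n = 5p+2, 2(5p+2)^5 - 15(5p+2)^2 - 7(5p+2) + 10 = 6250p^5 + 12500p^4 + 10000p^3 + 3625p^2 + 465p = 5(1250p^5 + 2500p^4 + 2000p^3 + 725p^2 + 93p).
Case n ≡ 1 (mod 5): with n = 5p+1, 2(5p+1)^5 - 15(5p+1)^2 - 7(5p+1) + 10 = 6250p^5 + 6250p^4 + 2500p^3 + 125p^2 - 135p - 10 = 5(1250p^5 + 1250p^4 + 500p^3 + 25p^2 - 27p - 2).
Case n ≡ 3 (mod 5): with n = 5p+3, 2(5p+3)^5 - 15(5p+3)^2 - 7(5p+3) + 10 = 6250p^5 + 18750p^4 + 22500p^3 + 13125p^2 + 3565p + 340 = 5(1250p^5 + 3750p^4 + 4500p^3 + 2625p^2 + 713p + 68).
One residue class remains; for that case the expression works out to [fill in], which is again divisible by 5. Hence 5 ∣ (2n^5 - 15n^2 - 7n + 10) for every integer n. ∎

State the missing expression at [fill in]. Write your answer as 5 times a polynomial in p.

The residues treated are {0, 2, 1, 3}, so the missing case is n ≡ 4 (mod 5); write n = 5p+4.
Then 2(5p+4)^5 - 15(5p+4)^2 - 7(5p+4) + 10 = 6250p^5 + 25000p^4 + 40000p^3 + 31625p^2 + 12165p + 1790 = 5(1250p^5 + 5000p^4 + 8000p^3 + 6325p^2 + 2433p + 358).

5(1250p^5 + 5000p^4 + 8000p^3 + 6325p^2 + 2433p + 358)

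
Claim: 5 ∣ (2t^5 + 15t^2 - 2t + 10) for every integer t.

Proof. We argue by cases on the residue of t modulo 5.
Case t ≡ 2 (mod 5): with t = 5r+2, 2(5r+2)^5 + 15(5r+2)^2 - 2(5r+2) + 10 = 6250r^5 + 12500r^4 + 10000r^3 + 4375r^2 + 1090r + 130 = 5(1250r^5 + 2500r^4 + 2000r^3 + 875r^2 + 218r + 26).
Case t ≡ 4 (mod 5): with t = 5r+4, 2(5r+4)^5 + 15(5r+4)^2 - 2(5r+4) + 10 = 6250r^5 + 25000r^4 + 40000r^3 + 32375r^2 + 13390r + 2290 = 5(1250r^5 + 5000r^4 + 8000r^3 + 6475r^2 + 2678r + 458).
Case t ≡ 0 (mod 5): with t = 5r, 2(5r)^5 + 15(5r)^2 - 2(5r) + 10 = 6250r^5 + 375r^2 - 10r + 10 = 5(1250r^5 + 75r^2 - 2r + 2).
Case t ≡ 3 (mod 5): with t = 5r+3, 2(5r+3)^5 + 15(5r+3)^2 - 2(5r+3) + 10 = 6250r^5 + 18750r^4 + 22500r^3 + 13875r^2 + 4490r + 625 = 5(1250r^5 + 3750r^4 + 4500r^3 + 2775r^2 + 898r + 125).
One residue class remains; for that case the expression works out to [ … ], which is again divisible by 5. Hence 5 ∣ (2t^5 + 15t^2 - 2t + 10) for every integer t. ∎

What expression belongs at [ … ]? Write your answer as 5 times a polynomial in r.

The residues treated are {2, 4, 0, 3}, so the missing case is t ≡ 1 (mod 5); write t = 5r+1.
Then 2(5r+1)^5 + 15(5r+1)^2 - 2(5r+1) + 10 = 6250r^5 + 6250r^4 + 2500r^3 + 875r^2 + 190r + 25 = 5(1250r^5 + 1250r^4 + 500r^3 + 175r^2 + 38r + 5).

5(1250r^5 + 1250r^4 + 500r^3 + 175r^2 + 38r + 5)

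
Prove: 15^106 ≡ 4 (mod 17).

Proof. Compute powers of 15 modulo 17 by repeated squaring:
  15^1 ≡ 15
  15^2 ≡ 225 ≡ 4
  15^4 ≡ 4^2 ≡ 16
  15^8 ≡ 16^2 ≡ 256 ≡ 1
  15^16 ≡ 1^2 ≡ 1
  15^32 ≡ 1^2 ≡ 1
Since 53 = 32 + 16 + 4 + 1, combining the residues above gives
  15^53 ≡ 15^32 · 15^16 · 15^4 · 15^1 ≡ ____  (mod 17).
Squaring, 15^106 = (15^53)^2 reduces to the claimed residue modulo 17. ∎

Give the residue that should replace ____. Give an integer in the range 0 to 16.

2

15^32 · 15^16 · 15^4 · 15^1 ≡ 1 · 1 · 16 · 15 = 240.
240 mod 17 = 2, so 15^53 ≡ 2 (mod 17).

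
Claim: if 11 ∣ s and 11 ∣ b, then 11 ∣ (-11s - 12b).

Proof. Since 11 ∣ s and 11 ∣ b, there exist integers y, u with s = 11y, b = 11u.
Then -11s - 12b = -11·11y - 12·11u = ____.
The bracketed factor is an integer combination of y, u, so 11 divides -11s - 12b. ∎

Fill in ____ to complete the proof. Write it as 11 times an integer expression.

Each term has a factor of 11: -11·11y - 12·11u = 11·(-12u - 11y).
Since -12u - 11y is an integer, 11 ∣ (-11s - 12b).

11(-12u - 11y)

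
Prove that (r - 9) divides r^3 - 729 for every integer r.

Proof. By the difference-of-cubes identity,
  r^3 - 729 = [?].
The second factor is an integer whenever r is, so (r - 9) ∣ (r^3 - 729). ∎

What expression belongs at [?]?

(r - 9)(r^2 + 9r + 81)

Polynomial division of r^3 - 729 by r - 9 leaves remainder 0 and quotient r^2 + 9r + 81.
Hence r^3 - 729 = (r - 9)(r^2 + 9r + 81).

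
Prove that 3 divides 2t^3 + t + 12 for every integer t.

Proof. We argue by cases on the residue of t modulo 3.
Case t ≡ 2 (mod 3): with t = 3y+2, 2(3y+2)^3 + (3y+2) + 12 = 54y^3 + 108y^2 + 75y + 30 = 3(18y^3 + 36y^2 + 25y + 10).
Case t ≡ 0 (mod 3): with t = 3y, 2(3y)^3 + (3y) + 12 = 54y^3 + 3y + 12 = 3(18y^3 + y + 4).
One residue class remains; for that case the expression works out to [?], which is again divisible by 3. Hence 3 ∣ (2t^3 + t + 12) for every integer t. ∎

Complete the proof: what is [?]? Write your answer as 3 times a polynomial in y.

Only t ≡ 1 (mod 3) is unaccounted for. Put t = 3y+1:
2(3y+1)^3 + (3y+1) + 12 expands to 54y^3 + 54y^2 + 21y + 15,
and factoring out 3 leaves 3(18y^3 + 18y^2 + 7y + 5).

3(18y^3 + 18y^2 + 7y + 5)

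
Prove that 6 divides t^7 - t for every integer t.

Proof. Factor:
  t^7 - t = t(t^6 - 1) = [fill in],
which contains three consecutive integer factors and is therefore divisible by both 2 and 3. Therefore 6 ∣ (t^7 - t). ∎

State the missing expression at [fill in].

t^6 - 1 = (t^2 - 1)(t^4 + t^2 + 1), and t^2 - 1 = (t-1)(t+1).
So t(t^6 - 1) = (t - 1)t(t + 1)(t^4 + t^2 + 1).

(t - 1)t(t + 1)(t^4 + t^2 + 1)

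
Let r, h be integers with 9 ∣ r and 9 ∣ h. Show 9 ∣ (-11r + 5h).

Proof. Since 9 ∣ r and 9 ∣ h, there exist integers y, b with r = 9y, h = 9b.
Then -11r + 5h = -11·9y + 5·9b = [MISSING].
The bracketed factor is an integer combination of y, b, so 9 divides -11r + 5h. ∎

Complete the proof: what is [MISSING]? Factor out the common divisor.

9(5b - 11y)

Pull the common 9 out of every term: -11·9y + 5·9b = 9(5b - 11y).
5b - 11y is an integer, which exhibits the divisibility.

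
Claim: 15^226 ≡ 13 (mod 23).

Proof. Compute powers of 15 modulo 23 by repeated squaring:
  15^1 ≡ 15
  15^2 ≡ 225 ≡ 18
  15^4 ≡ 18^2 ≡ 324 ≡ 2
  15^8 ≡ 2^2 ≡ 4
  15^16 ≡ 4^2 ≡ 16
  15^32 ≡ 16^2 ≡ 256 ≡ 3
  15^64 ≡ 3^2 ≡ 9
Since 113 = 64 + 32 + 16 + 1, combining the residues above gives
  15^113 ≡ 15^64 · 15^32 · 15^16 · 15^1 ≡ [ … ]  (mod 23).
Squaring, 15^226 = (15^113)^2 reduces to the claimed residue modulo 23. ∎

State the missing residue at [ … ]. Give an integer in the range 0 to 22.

Multiply the listed residues: 9 · 3 · 16 · 15 = 27 → 432 → 6480.
Reducing modulo 23: 6480 = 281·23 + 17, so 15^113 ≡ 17.

17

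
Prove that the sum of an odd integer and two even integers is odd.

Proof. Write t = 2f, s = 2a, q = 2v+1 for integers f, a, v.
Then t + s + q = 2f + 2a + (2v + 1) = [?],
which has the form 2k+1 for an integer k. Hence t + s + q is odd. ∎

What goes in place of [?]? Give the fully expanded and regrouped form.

Expanding: 2f + 2a + (2v + 1) = 2a + 2f + 2v + 1.
Every term except the constant is even, so this is 2(a + f + v) + 1,
and a + f + v ∈ ℤ gives the required form.

2(a + f + v) + 1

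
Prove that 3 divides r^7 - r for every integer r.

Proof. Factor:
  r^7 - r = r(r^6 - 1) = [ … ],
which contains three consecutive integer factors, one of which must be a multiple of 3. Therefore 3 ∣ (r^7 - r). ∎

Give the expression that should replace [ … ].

(r - 1)r(r + 1)(r^4 + r^2 + 1)

r^6 - 1 = (r^2 - 1)(r^4 + r^2 + 1), and r^2 - 1 = (r-1)(r+1).
So r(r^6 - 1) = (r - 1)r(r + 1)(r^4 + r^2 + 1).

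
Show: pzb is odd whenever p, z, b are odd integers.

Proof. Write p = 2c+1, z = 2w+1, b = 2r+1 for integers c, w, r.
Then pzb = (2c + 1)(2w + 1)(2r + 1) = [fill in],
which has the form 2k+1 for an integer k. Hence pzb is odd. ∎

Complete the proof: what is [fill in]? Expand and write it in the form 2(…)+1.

2(4crw + 2cr + 2cw + c + 2rw + r + w) + 1

(2c + 1)(2w + 1)(2r + 1) = 8crw + 4cr + 4cw + 2c + 4rw + 2r + 2w + 1
= 2(4crw + 2cr + 2cw + c + 2rw + r + w) + 1.
Since 4crw + 2cr + 2cw + c + 2rw + r + w is an integer, the product is of the form 2k+1 for an integer k.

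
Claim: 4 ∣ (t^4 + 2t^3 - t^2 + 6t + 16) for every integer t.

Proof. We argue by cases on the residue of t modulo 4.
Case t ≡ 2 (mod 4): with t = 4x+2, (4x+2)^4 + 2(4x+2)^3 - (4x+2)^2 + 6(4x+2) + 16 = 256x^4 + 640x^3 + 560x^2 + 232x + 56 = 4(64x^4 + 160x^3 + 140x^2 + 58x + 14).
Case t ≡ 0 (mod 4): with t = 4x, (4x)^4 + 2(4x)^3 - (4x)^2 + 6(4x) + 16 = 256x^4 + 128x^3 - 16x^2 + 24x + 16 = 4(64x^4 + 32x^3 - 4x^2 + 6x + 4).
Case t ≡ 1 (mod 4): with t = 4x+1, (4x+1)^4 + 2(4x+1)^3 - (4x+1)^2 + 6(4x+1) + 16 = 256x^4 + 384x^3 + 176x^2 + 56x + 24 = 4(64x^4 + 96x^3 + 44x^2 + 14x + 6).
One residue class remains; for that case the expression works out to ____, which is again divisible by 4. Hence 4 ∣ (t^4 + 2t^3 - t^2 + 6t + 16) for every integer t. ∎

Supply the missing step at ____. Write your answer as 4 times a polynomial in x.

Only t ≡ 3 (mod 4) is unaccounted for. Put t = 4x+3:
(4x+3)^4 + 2(4x+3)^3 - (4x+3)^2 + 6(4x+3) + 16 expands to 256x^4 + 896x^3 + 1136x^2 + 648x + 160,
and factoring out 4 leaves 4(64x^4 + 224x^3 + 284x^2 + 162x + 40).

4(64x^4 + 224x^3 + 284x^2 + 162x + 40)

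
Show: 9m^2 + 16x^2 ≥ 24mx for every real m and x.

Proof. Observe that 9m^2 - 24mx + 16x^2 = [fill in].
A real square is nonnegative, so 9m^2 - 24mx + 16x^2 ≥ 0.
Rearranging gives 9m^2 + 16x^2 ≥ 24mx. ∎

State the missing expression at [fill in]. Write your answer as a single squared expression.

(3m - 4x)^2

The leading and trailing coefficients are 3^2 and 4^2, and 24 = 2·3·4, so the trinomial is (3m - 4x)^2.
Hence 9m^2 - 24mx + 16x^2 ≥ 0.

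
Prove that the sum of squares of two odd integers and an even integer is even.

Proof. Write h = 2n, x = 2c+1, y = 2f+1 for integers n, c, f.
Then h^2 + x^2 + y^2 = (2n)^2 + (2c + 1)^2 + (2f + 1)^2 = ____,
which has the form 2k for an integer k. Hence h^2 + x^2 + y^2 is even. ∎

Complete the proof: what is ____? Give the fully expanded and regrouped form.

Expanding: (2n)^2 + (2c + 1)^2 + (2f + 1)^2 = 4c^2 + 4c + 4f^2 + 4f + 4n^2 + 2.
Every term is even; pulling out the factor of 2 gives 2(2c^2 + 2c + 2f^2 + 2f + 2n^2 + 1).

2(2c^2 + 2c + 2f^2 + 2f + 2n^2 + 1)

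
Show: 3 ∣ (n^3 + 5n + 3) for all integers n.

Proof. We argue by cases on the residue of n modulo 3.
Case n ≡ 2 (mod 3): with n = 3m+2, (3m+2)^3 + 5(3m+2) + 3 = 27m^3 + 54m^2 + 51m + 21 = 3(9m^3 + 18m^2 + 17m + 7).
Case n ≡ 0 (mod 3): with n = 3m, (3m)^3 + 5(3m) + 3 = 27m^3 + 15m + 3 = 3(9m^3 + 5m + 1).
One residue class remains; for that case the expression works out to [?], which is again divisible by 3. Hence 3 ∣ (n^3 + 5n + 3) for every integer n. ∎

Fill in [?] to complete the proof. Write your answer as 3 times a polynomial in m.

Only n ≡ 1 (mod 3) is unaccounted for. Put n = 3m+1:
(3m+1)^3 + 5(3m+1) + 3 expands to 27m^3 + 27m^2 + 24m + 9,
and factoring out 3 leaves 3(9m^3 + 9m^2 + 8m + 3).

3(9m^3 + 9m^2 + 8m + 3)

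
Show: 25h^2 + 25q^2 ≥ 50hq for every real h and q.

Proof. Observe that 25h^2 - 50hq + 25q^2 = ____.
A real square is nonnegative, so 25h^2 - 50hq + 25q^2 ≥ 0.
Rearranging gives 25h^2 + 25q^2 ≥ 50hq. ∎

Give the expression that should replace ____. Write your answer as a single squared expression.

(5h - 5q)^2

The leading and trailing coefficients are 5^2 and 5^2, and 50 = 2·5·5, so the trinomial is (5h - 5q)^2.
Hence 25h^2 - 50hq + 25q^2 ≥ 0.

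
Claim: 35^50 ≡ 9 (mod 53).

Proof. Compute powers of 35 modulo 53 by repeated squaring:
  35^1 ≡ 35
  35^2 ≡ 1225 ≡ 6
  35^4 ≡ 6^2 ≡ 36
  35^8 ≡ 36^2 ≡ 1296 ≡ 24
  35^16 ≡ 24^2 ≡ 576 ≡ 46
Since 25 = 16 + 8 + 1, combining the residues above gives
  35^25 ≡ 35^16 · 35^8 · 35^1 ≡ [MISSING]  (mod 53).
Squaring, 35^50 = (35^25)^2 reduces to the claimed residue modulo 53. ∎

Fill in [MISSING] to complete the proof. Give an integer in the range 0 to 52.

3

35^16 · 35^8 · 35^1 ≡ 46 · 24 · 35 = 38640.
38640 mod 53 = 3, so 35^25 ≡ 3 (mod 53).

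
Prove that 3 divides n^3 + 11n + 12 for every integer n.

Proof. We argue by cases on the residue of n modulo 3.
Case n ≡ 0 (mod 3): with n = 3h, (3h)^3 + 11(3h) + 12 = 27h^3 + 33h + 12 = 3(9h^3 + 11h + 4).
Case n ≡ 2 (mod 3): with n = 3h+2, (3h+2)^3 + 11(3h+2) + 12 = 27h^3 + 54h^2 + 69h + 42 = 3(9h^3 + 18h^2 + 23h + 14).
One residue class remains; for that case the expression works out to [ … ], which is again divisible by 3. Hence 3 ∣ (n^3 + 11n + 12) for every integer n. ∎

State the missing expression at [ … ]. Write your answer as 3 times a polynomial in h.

3(9h^3 + 9h^2 + 14h + 8)

Only n ≡ 1 (mod 3) is unaccounted for. Put n = 3h+1:
(3h+1)^3 + 11(3h+1) + 12 expands to 27h^3 + 27h^2 + 42h + 24,
and factoring out 3 leaves 3(9h^3 + 9h^2 + 14h + 8).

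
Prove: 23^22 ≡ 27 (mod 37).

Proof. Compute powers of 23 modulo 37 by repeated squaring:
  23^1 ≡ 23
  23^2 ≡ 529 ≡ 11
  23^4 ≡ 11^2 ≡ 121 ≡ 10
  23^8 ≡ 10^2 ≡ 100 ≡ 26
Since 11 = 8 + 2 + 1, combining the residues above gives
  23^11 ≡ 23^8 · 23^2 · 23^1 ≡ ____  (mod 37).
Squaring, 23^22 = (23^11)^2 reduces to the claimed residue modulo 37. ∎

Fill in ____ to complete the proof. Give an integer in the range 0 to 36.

23^8 · 23^2 · 23^1 ≡ 26 · 11 · 23 = 6578.
6578 mod 37 = 29, so 23^11 ≡ 29 (mod 37).

29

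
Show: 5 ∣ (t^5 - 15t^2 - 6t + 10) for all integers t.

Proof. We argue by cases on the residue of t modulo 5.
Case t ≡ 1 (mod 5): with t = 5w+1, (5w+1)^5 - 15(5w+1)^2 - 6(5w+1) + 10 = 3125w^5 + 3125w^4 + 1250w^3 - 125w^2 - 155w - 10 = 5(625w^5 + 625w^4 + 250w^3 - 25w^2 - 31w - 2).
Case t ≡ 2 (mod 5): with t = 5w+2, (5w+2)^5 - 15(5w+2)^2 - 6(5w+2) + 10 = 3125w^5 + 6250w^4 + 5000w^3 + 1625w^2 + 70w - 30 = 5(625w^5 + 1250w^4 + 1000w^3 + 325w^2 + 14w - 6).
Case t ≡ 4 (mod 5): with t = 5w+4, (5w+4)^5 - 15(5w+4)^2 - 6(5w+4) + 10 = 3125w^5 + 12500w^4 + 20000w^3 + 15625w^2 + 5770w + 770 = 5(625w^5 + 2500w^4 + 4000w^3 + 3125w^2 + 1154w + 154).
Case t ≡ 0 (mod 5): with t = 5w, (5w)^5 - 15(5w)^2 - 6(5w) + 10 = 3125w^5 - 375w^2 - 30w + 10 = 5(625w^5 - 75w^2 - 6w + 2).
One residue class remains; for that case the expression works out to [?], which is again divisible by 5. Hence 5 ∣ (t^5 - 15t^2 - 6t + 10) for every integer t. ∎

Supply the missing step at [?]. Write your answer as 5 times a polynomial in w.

5(625w^5 + 1875w^4 + 2250w^3 + 1275w^2 + 309w + 20)

The residues treated are {1, 2, 4, 0}, so the missing case is t ≡ 3 (mod 5); write t = 5w+3.
Then (5w+3)^5 - 15(5w+3)^2 - 6(5w+3) + 10 = 3125w^5 + 9375w^4 + 11250w^3 + 6375w^2 + 1545w + 100 = 5(625w^5 + 1875w^4 + 2250w^3 + 1275w^2 + 309w + 20).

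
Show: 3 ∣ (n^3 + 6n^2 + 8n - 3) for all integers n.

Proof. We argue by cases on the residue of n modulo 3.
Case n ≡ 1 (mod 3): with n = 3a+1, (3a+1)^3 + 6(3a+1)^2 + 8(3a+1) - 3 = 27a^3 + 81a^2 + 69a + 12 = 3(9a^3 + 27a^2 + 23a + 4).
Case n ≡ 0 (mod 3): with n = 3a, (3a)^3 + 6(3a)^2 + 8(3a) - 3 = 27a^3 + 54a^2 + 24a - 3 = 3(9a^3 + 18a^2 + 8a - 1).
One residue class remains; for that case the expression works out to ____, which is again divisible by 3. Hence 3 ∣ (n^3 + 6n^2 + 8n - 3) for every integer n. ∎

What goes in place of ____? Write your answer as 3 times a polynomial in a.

The residues treated are {1, 0}, so the missing case is n ≡ 2 (mod 3); write n = 3a+2.
Then (3a+2)^3 + 6(3a+2)^2 + 8(3a+2) - 3 = 27a^3 + 108a^2 + 132a + 45 = 3(9a^3 + 36a^2 + 44a + 15).

3(9a^3 + 36a^2 + 44a + 15)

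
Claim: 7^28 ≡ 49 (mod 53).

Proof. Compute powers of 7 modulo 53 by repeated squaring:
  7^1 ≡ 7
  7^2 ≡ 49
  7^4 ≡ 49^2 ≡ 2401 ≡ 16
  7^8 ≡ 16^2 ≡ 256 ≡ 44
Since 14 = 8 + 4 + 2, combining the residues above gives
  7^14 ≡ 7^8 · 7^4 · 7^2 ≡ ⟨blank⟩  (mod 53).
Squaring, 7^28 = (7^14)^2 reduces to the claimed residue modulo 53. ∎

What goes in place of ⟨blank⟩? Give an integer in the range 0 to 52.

46

Multiply the listed residues: 44 · 16 · 49 = 704 → 34496.
Reducing modulo 53: 34496 = 650·53 + 46, so 7^14 ≡ 46.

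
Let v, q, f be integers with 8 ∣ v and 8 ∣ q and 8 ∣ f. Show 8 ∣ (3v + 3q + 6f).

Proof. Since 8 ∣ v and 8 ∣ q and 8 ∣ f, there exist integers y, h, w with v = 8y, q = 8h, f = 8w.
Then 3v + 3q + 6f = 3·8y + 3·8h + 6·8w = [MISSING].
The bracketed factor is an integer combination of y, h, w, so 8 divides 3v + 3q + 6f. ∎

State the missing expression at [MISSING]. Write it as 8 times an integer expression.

Pull the common 8 out of every term: 3·8y + 3·8h + 6·8w = 8(3h + 6w + 3y).
3h + 6w + 3y is an integer, which exhibits the divisibility.

8(3h + 6w + 3y)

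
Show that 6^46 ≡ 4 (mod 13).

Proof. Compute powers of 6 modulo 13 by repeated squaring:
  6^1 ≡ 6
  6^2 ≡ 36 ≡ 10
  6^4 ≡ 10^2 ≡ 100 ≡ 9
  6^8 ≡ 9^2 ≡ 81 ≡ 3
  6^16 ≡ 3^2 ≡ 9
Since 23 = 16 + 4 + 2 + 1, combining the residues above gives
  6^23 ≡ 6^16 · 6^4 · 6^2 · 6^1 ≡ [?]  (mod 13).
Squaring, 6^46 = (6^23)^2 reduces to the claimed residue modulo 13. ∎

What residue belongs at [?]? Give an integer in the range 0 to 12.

Multiply the listed residues: 9 · 9 · 10 · 6 = 81 → 810 → 4860.
Reducing modulo 13: 4860 = 373·13 + 11, so 6^23 ≡ 11.

11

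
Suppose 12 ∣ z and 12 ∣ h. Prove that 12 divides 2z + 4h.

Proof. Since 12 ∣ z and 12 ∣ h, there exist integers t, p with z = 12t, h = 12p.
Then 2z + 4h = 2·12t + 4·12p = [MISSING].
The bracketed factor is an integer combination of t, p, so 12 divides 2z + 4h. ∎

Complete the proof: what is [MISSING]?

Each term has a factor of 12: 2·12t + 4·12p = 12·(4p + 2t).
Since 4p + 2t is an integer, 12 ∣ (2z + 4h).

12(4p + 2t)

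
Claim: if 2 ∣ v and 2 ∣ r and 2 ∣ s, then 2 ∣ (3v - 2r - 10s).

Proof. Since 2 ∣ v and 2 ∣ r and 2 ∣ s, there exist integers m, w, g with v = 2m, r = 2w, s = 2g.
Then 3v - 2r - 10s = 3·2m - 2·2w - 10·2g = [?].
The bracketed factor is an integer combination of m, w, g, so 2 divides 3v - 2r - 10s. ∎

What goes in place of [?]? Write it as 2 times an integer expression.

Pull the common 2 out of every term: 3·2m - 2·2w - 10·2g = 2(-10g + 3m - 2w).
-10g + 3m - 2w is an integer, which exhibits the divisibility.

2(-10g + 3m - 2w)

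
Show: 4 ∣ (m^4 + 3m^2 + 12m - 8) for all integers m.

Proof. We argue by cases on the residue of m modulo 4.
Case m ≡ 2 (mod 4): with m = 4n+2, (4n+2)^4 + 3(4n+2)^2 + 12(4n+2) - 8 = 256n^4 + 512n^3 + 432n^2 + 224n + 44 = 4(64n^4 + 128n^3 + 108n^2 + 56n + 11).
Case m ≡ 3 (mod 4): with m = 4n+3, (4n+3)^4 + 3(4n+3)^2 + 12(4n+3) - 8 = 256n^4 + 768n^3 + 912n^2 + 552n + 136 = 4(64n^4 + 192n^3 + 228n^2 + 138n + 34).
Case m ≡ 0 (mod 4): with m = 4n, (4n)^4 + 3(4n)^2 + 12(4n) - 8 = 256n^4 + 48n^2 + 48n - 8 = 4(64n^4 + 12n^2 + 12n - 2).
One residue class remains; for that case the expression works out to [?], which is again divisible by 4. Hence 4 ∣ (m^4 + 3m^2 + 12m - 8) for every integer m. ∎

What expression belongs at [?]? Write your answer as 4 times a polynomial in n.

4(64n^4 + 64n^3 + 36n^2 + 22n + 2)

Only m ≡ 1 (mod 4) is unaccounted for. Put m = 4n+1:
(4n+1)^4 + 3(4n+1)^2 + 12(4n+1) - 8 expands to 256n^4 + 256n^3 + 144n^2 + 88n + 8,
and factoring out 4 leaves 4(64n^4 + 64n^3 + 36n^2 + 22n + 2).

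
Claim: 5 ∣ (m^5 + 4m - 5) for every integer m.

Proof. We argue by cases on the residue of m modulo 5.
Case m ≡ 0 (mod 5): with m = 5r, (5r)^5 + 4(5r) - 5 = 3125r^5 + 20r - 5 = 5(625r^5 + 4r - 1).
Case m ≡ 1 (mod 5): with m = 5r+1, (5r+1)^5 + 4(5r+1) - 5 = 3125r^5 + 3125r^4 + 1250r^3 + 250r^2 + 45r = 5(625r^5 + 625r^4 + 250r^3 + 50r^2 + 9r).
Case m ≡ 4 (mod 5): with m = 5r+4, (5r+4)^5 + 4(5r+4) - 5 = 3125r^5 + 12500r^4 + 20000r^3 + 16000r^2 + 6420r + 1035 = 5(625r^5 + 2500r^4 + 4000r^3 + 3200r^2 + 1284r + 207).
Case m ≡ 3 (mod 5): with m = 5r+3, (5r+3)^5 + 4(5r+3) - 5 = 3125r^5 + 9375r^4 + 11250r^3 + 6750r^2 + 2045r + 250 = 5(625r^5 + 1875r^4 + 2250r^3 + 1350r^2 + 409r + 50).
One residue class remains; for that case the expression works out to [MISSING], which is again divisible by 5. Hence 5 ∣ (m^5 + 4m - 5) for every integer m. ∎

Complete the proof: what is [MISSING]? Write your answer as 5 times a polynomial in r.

Only m ≡ 2 (mod 5) is unaccounted for. Put m = 5r+2:
(5r+2)^5 + 4(5r+2) - 5 expands to 3125r^5 + 6250r^4 + 5000r^3 + 2000r^2 + 420r + 35,
and factoring out 5 leaves 5(625r^5 + 1250r^4 + 1000r^3 + 400r^2 + 84r + 7).

5(625r^5 + 1250r^4 + 1000r^3 + 400r^2 + 84r + 7)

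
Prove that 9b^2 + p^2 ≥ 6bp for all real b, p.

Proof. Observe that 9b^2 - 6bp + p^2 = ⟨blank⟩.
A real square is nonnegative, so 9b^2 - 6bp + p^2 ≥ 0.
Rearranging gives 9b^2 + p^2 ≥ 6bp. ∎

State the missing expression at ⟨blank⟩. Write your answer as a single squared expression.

9b^2 - 6bp + p^2 is a perfect-square trinomial: the outer terms are (3b)^2 and (p)^2, and the cross term is -2·3b·p.
So 9b^2 - 6bp + p^2 = (3b - p)^2 ≥ 0.

(3b - p)^2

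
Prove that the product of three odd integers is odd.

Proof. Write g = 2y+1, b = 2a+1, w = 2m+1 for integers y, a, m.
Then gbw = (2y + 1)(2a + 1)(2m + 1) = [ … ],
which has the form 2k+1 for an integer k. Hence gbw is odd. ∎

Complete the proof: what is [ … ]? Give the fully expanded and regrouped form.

Expanding: (2y + 1)(2a + 1)(2m + 1) = 8amy + 4am + 4ay + 2a + 4my + 2m + 2y + 1.
Every term except the constant is even, so this is 2(4amy + 2am + 2ay + a + 2my + m + y) + 1,
and 4amy + 2am + 2ay + a + 2my + m + y ∈ ℤ gives the required form.

2(4amy + 2am + 2ay + a + 2my + m + y) + 1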